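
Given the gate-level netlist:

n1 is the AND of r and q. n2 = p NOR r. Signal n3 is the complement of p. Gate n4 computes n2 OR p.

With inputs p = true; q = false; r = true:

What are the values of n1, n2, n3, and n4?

n1 = false, n2 = false, n3 = false, n4 = true

n1 = r AND q = true AND false = false
n2 = p NOR r = true NOR true = false
n3 = NOT p = NOT true = false
n4 = n2 OR p = false OR true = true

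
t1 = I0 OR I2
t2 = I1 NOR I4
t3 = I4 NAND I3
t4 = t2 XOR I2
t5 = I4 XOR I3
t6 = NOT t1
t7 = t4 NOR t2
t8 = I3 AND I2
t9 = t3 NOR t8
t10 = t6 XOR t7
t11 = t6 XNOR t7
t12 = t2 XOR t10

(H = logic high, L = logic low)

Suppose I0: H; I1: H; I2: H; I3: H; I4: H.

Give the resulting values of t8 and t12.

t1 = I0 OR I2 = H OR H = H
t2 = I1 NOR I4 = H NOR H = L
t4 = t2 XOR I2 = L XOR H = H
t6 = NOT t1 = NOT H = L
t7 = t4 NOR t2 = H NOR L = L
t8 = I3 AND I2 = H AND H = H
t10 = t6 XOR t7 = L XOR L = L
t12 = t2 XOR t10 = L XOR L = L

t8 = H, t12 = L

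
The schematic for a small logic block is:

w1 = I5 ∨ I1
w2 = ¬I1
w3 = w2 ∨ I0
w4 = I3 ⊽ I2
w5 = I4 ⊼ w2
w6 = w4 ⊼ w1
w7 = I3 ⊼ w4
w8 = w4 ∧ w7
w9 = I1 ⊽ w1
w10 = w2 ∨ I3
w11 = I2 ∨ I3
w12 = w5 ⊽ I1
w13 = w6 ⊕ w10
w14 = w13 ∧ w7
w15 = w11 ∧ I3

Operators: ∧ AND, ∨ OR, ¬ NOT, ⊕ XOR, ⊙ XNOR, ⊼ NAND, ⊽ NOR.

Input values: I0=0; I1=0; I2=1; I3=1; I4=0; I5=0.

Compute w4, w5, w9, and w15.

w4 = 0  w5 = 1  w9 = 1  w15 = 1

w1 = I5 OR I1 = 0 OR 0 = 0
w2 = NOT I1 = NOT 0 = 1
w4 = I3 NOR I2 = 1 NOR 1 = 0
w5 = I4 NAND w2 = 0 NAND 1 = 1
w9 = I1 NOR w1 = 0 NOR 0 = 1
w11 = I2 OR I3 = 1 OR 1 = 1
w15 = w11 AND I3 = 1 AND 1 = 1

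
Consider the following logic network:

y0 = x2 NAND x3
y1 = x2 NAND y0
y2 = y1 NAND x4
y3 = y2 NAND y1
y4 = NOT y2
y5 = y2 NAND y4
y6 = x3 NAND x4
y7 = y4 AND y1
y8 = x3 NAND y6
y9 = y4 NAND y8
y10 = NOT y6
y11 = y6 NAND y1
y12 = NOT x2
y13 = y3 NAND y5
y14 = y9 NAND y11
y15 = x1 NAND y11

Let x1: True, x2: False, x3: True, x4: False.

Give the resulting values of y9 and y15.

y0 = x2 NAND x3 = False NAND True = True
y1 = x2 NAND y0 = False NAND True = True
y2 = y1 NAND x4 = True NAND False = True
y4 = NOT y2 = NOT True = False
y6 = x3 NAND x4 = True NAND False = True
y8 = x3 NAND y6 = True NAND True = False
y9 = y4 NAND y8 = False NAND False = True
y11 = y6 NAND y1 = True NAND True = False
y15 = x1 NAND y11 = True NAND False = True

y9 = True, y15 = True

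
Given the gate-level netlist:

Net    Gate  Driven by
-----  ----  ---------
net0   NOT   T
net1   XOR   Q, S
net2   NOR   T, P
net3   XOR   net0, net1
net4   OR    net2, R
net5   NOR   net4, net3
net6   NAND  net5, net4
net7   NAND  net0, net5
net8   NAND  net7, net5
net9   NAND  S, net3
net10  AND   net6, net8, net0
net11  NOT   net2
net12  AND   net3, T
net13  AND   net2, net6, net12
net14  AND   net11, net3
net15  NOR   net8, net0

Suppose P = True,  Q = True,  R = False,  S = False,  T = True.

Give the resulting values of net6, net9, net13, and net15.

net6 = True; net9 = True; net13 = False; net15 = False

net0 = NOT T = NOT True = False
net1 = Q XOR S = True XOR False = True
net2 = T NOR P = True NOR True = False
net3 = net0 XOR net1 = False XOR True = True
net4 = net2 OR R = False OR False = False
net5 = net4 NOR net3 = False NOR True = False
net6 = net5 NAND net4 = False NAND False = True
net7 = net0 NAND net5 = False NAND False = True
net8 = net7 NAND net5 = True NAND False = True
net9 = S NAND net3 = False NAND True = True
net12 = net3 AND T = True AND True = True
net13 = net2 AND net6 AND net12 = False AND True AND True = False
net15 = net8 NOR net0 = True NOR False = False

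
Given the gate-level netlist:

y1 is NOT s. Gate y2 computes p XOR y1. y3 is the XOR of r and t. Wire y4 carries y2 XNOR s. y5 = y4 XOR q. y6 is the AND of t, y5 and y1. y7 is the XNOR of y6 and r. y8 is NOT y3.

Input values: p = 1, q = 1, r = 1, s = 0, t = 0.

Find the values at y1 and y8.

y1 = 1  y8 = 0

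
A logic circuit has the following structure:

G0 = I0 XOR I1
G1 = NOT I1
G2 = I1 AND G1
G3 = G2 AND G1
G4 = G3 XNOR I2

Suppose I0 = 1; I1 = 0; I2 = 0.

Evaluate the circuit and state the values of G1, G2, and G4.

G1 = 1  G2 = 0  G4 = 1

G1 = NOT I1 = NOT 0 = 1
G2 = I1 AND G1 = 0 AND 1 = 0
G3 = G2 AND G1 = 0 AND 1 = 0
G4 = G3 XNOR I2 = 0 XNOR 0 = 1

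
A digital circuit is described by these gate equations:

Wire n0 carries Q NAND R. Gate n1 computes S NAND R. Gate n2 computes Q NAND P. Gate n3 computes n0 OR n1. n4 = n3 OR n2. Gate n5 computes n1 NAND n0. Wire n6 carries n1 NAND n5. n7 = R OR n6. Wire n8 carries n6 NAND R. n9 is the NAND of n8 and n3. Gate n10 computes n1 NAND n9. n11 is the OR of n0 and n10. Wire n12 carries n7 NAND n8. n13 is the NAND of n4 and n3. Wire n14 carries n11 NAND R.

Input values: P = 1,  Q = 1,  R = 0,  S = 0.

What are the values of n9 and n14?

n0 = Q NAND R = 1 NAND 0 = 1
n1 = S NAND R = 0 NAND 0 = 1
n3 = n0 OR n1 = 1 OR 1 = 1
n5 = n1 NAND n0 = 1 NAND 1 = 0
n6 = n1 NAND n5 = 1 NAND 0 = 1
n8 = n6 NAND R = 1 NAND 0 = 1
n9 = n8 NAND n3 = 1 NAND 1 = 0
n10 = n1 NAND n9 = 1 NAND 0 = 1
n11 = n0 OR n10 = 1 OR 1 = 1
n14 = n11 NAND R = 1 NAND 0 = 1

n9 = 0, n14 = 1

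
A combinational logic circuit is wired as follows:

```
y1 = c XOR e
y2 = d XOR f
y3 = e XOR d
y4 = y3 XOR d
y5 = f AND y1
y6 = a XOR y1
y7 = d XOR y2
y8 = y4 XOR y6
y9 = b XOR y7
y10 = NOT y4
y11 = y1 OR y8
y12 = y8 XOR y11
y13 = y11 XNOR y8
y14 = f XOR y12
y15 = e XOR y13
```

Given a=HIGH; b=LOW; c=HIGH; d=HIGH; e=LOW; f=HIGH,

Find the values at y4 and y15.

y4 = LOW  y15 = LOW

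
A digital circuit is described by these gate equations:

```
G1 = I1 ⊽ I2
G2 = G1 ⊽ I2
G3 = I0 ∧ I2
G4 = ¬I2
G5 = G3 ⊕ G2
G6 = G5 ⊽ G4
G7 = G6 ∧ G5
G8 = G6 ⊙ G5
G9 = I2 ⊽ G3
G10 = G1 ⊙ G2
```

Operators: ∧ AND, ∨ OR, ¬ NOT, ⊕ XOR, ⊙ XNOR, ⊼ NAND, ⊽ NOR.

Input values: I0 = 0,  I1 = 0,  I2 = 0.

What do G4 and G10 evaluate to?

G1 = I1 NOR I2 = 0 NOR 0 = 1
G2 = G1 NOR I2 = 1 NOR 0 = 0
G4 = NOT I2 = NOT 0 = 1
G10 = G1 XNOR G2 = 1 XNOR 0 = 0

G4 = 1; G10 = 0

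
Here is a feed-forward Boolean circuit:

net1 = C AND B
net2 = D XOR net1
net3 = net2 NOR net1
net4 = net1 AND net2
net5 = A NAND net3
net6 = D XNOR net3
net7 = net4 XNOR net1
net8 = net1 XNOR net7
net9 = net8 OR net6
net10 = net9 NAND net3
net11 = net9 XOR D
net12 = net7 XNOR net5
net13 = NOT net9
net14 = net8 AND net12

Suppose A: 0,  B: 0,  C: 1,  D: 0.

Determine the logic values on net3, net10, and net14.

net3 = 1, net10 = 1, net14 = 0

net1 = C AND B = 1 AND 0 = 0
net2 = D XOR net1 = 0 XOR 0 = 0
net3 = net2 NOR net1 = 0 NOR 0 = 1
net4 = net1 AND net2 = 0 AND 0 = 0
net5 = A NAND net3 = 0 NAND 1 = 1
net6 = D XNOR net3 = 0 XNOR 1 = 0
net7 = net4 XNOR net1 = 0 XNOR 0 = 1
net8 = net1 XNOR net7 = 0 XNOR 1 = 0
net9 = net8 OR net6 = 0 OR 0 = 0
net10 = net9 NAND net3 = 0 NAND 1 = 1
net12 = net7 XNOR net5 = 1 XNOR 1 = 1
net14 = net8 AND net12 = 0 AND 1 = 0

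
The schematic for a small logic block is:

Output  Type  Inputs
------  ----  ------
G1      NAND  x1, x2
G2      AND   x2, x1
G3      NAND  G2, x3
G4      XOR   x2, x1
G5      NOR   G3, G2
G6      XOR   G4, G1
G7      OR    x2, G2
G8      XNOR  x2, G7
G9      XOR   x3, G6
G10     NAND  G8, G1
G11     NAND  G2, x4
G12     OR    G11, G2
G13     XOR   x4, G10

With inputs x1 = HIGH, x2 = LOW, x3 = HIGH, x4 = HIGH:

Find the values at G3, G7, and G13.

G1 = x1 NAND x2 = HIGH NAND LOW = HIGH
G2 = x2 AND x1 = LOW AND HIGH = LOW
G3 = G2 NAND x3 = LOW NAND HIGH = HIGH
G7 = x2 OR G2 = LOW OR LOW = LOW
G8 = x2 XNOR G7 = LOW XNOR LOW = HIGH
G10 = G8 NAND G1 = HIGH NAND HIGH = LOW
G13 = x4 XOR G10 = HIGH XOR LOW = HIGH

G3 = HIGH, G7 = LOW, G13 = HIGH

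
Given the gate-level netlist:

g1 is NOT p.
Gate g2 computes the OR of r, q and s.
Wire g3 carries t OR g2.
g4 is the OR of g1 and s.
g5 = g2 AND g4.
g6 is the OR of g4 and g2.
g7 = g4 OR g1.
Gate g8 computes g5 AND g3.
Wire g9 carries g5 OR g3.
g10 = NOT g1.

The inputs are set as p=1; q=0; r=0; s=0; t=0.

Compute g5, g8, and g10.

g5 = 0  g8 = 0  g10 = 1

g1 = NOT p = NOT 1 = 0
g2 = r OR q OR s = 0 OR 0 OR 0 = 0
g3 = t OR g2 = 0 OR 0 = 0
g4 = g1 OR s = 0 OR 0 = 0
g5 = g2 AND g4 = 0 AND 0 = 0
g8 = g5 AND g3 = 0 AND 0 = 0
g10 = NOT g1 = NOT 0 = 1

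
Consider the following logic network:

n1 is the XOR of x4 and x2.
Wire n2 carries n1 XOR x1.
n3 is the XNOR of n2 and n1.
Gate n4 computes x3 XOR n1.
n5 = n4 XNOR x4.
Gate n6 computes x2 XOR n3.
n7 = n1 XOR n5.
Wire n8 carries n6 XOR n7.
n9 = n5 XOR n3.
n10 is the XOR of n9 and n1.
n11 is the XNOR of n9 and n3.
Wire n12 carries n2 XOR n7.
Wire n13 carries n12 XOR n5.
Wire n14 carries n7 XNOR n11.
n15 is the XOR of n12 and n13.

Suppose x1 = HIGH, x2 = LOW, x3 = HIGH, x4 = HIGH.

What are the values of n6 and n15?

n6 = LOW, n15 = LOW

n1 = x4 XOR x2 = HIGH XOR LOW = HIGH
n2 = n1 XOR x1 = HIGH XOR HIGH = LOW
n3 = n2 XNOR n1 = LOW XNOR HIGH = LOW
n4 = x3 XOR n1 = HIGH XOR HIGH = LOW
n5 = n4 XNOR x4 = LOW XNOR HIGH = LOW
n6 = x2 XOR n3 = LOW XOR LOW = LOW
n7 = n1 XOR n5 = HIGH XOR LOW = HIGH
n12 = n2 XOR n7 = LOW XOR HIGH = HIGH
n13 = n12 XOR n5 = HIGH XOR LOW = HIGH
n15 = n12 XOR n13 = HIGH XOR HIGH = LOW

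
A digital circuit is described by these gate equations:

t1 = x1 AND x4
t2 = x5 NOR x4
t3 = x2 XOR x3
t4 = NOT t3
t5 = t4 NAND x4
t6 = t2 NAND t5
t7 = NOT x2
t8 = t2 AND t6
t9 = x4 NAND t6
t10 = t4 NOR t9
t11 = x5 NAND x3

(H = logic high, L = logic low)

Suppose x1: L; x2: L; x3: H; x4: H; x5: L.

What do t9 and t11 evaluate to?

t9 = L, t11 = H

t2 = x5 NOR x4 = L NOR H = L
t3 = x2 XOR x3 = L XOR H = H
t4 = NOT t3 = NOT H = L
t5 = t4 NAND x4 = L NAND H = H
t6 = t2 NAND t5 = L NAND H = H
t9 = x4 NAND t6 = H NAND H = L
t11 = x5 NAND x3 = L NAND H = H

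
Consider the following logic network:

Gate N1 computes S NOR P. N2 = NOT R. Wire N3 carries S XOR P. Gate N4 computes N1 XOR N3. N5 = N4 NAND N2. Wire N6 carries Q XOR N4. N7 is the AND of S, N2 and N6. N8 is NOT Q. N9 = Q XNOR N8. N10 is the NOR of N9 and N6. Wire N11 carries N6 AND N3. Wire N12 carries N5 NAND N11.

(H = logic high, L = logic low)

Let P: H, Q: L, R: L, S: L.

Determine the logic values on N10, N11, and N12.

N1 = S NOR P = L NOR H = L
N2 = NOT R = NOT L = H
N3 = S XOR P = L XOR H = H
N4 = N1 XOR N3 = L XOR H = H
N5 = N4 NAND N2 = H NAND H = L
N6 = Q XOR N4 = L XOR H = H
N8 = NOT Q = NOT L = H
N9 = Q XNOR N8 = L XNOR H = L
N10 = N9 NOR N6 = L NOR H = L
N11 = N6 AND N3 = H AND H = H
N12 = N5 NAND N11 = L NAND H = H

N10 = L, N11 = H, N12 = H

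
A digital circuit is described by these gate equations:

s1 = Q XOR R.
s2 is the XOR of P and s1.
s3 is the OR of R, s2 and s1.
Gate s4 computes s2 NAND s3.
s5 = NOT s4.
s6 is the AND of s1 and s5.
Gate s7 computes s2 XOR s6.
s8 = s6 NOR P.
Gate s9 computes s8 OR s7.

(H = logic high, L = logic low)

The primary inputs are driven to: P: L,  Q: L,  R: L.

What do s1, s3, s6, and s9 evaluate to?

s1 = L, s3 = L, s6 = L, s9 = H

s1 = Q XOR R = L XOR L = L
s2 = P XOR s1 = L XOR L = L
s3 = R OR s2 OR s1 = L OR L OR L = L
s4 = s2 NAND s3 = L NAND L = H
s5 = NOT s4 = NOT H = L
s6 = s1 AND s5 = L AND L = L
s7 = s2 XOR s6 = L XOR L = L
s8 = s6 NOR P = L NOR L = H
s9 = s8 OR s7 = H OR L = H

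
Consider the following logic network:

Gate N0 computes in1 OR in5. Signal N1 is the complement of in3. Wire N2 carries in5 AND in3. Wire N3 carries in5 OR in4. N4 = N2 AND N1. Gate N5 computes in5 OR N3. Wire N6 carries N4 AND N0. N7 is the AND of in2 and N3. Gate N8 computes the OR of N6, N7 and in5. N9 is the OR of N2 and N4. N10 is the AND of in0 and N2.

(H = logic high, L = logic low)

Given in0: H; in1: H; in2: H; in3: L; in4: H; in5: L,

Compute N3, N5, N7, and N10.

N2 = in5 AND in3 = L AND L = L
N3 = in5 OR in4 = L OR H = H
N5 = in5 OR N3 = L OR H = H
N7 = in2 AND N3 = H AND H = H
N10 = in0 AND N2 = H AND L = L

N3 = H  N5 = H  N7 = H  N10 = L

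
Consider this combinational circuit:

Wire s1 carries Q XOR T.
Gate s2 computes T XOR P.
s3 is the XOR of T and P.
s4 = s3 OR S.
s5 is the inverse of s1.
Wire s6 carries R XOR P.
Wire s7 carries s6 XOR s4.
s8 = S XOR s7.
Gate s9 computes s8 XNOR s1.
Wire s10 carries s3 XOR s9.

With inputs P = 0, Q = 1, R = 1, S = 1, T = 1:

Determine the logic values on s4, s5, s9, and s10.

s4 = 1; s5 = 1; s9 = 0; s10 = 1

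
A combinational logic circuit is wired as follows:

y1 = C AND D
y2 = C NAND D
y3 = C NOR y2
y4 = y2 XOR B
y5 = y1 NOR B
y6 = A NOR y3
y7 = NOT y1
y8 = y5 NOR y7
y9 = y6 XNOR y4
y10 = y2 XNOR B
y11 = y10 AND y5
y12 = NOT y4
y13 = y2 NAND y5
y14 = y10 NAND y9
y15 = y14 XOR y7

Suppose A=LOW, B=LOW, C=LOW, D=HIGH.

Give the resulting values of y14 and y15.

y14 = HIGH; y15 = LOW

y1 = C AND D = LOW AND HIGH = LOW
y2 = C NAND D = LOW NAND HIGH = HIGH
y3 = C NOR y2 = LOW NOR HIGH = LOW
y4 = y2 XOR B = HIGH XOR LOW = HIGH
y6 = A NOR y3 = LOW NOR LOW = HIGH
y7 = NOT y1 = NOT LOW = HIGH
y9 = y6 XNOR y4 = HIGH XNOR HIGH = HIGH
y10 = y2 XNOR B = HIGH XNOR LOW = LOW
y14 = y10 NAND y9 = LOW NAND HIGH = HIGH
y15 = y14 XOR y7 = HIGH XOR HIGH = LOW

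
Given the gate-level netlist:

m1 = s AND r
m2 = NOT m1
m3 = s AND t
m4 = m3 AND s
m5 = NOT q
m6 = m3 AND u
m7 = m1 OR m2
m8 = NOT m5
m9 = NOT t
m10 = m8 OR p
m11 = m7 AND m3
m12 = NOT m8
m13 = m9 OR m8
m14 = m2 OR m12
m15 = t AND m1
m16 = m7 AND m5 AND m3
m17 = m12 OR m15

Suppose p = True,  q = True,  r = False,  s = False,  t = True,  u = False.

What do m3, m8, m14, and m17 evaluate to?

m3 = False  m8 = True  m14 = True  m17 = False

m1 = s AND r = False AND False = False
m2 = NOT m1 = NOT False = True
m3 = s AND t = False AND True = False
m5 = NOT q = NOT True = False
m8 = NOT m5 = NOT False = True
m12 = NOT m8 = NOT True = False
m14 = m2 OR m12 = True OR False = True
m15 = t AND m1 = True AND False = False
m17 = m12 OR m15 = False OR False = False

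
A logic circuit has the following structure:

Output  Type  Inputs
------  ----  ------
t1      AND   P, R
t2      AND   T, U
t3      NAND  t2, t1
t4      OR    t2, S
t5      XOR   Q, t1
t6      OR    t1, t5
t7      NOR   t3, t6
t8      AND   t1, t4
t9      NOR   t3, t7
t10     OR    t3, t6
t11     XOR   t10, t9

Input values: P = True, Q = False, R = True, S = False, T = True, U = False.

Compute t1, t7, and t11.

t1 = P AND R = True AND True = True
t2 = T AND U = True AND False = False
t3 = t2 NAND t1 = False NAND True = True
t5 = Q XOR t1 = False XOR True = True
t6 = t1 OR t5 = True OR True = True
t7 = t3 NOR t6 = True NOR True = False
t9 = t3 NOR t7 = True NOR False = False
t10 = t3 OR t6 = True OR True = True
t11 = t10 XOR t9 = True XOR False = True

t1 = True, t7 = False, t11 = True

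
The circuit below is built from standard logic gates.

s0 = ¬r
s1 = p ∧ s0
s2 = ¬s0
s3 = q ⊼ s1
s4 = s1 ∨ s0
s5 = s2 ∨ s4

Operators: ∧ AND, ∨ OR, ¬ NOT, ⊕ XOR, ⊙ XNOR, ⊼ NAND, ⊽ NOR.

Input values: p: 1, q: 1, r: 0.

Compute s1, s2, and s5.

s1 = 1  s2 = 0  s5 = 1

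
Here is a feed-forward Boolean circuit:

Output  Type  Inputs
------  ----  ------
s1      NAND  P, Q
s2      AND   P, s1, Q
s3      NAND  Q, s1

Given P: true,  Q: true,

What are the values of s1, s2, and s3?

s1 = P NAND Q = true NAND true = false
s2 = P AND s1 AND Q = true AND false AND true = false
s3 = Q NAND s1 = true NAND false = true

s1 = false  s2 = false  s3 = true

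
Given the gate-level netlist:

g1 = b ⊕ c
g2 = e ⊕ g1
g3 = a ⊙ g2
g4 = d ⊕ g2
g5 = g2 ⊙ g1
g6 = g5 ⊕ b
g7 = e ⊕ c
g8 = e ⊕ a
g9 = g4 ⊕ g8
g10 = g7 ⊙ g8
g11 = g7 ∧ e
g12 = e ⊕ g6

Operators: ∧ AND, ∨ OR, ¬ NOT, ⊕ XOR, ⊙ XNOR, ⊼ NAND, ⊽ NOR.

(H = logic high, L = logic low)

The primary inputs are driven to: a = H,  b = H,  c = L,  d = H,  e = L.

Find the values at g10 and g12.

g1 = b XOR c = H XOR L = H
g2 = e XOR g1 = L XOR H = H
g5 = g2 XNOR g1 = H XNOR H = H
g6 = g5 XOR b = H XOR H = L
g7 = e XOR c = L XOR L = L
g8 = e XOR a = L XOR H = H
g10 = g7 XNOR g8 = L XNOR H = L
g12 = e XOR g6 = L XOR L = L

g10 = L  g12 = L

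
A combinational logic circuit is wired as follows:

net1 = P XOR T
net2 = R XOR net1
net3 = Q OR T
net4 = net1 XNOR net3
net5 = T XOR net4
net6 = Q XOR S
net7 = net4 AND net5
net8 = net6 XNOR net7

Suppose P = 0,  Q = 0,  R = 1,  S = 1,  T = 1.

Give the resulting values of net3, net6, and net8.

net3 = 1  net6 = 1  net8 = 0

net1 = P XOR T = 0 XOR 1 = 1
net3 = Q OR T = 0 OR 1 = 1
net4 = net1 XNOR net3 = 1 XNOR 1 = 1
net5 = T XOR net4 = 1 XOR 1 = 0
net6 = Q XOR S = 0 XOR 1 = 1
net7 = net4 AND net5 = 1 AND 0 = 0
net8 = net6 XNOR net7 = 1 XNOR 0 = 0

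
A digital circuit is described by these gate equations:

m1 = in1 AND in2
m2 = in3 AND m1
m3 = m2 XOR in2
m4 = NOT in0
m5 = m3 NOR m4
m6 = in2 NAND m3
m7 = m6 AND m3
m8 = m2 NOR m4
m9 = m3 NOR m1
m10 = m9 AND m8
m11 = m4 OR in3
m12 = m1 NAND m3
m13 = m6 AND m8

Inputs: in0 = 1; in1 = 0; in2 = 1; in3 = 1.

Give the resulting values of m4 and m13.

m1 = in1 AND in2 = 0 AND 1 = 0
m2 = in3 AND m1 = 1 AND 0 = 0
m3 = m2 XOR in2 = 0 XOR 1 = 1
m4 = NOT in0 = NOT 1 = 0
m6 = in2 NAND m3 = 1 NAND 1 = 0
m8 = m2 NOR m4 = 0 NOR 0 = 1
m13 = m6 AND m8 = 0 AND 1 = 0

m4 = 0, m13 = 0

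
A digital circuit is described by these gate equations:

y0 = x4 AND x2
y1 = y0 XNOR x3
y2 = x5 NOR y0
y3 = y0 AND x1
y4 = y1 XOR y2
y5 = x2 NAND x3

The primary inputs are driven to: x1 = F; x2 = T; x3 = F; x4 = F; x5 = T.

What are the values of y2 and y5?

y2 = F; y5 = T

y0 = x4 AND x2 = F AND T = F
y2 = x5 NOR y0 = T NOR F = F
y5 = x2 NAND x3 = T NAND F = T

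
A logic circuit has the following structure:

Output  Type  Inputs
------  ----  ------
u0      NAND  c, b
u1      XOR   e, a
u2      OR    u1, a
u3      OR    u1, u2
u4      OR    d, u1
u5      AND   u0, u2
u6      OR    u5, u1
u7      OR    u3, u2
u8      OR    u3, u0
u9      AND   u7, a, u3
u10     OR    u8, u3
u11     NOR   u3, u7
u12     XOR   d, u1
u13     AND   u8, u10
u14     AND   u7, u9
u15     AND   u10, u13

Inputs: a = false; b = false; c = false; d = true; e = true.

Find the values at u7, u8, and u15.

u7 = true, u8 = true, u15 = true

u0 = c NAND b = false NAND false = true
u1 = e XOR a = true XOR false = true
u2 = u1 OR a = true OR false = true
u3 = u1 OR u2 = true OR true = true
u7 = u3 OR u2 = true OR true = true
u8 = u3 OR u0 = true OR true = true
u10 = u8 OR u3 = true OR true = true
u13 = u8 AND u10 = true AND true = true
u15 = u10 AND u13 = true AND true = true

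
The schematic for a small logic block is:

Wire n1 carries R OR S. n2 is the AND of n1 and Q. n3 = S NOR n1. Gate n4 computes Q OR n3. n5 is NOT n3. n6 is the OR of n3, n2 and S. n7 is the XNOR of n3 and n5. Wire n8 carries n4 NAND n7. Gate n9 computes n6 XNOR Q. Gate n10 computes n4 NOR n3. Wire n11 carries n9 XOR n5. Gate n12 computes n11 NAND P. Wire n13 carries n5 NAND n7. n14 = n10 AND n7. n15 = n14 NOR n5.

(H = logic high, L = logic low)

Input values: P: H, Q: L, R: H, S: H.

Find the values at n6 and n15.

n6 = H; n15 = L

n1 = R OR S = H OR H = H
n2 = n1 AND Q = H AND L = L
n3 = S NOR n1 = H NOR H = L
n4 = Q OR n3 = L OR L = L
n5 = NOT n3 = NOT L = H
n6 = n3 OR n2 OR S = L OR L OR H = H
n7 = n3 XNOR n5 = L XNOR H = L
n10 = n4 NOR n3 = L NOR L = H
n14 = n10 AND n7 = H AND L = L
n15 = n14 NOR n5 = L NOR H = L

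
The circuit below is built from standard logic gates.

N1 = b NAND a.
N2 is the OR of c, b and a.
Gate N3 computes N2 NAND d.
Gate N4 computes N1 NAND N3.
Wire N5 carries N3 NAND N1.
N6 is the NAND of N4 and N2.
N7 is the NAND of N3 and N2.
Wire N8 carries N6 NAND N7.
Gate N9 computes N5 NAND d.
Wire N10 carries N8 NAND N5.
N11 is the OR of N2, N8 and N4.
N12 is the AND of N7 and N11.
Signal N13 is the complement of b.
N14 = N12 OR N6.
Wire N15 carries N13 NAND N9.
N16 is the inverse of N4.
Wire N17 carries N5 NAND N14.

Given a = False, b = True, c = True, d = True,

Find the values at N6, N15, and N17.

N1 = b NAND a = True NAND False = True
N2 = c OR b OR a = True OR True OR False = True
N3 = N2 NAND d = True NAND True = False
N4 = N1 NAND N3 = True NAND False = True
N5 = N3 NAND N1 = False NAND True = True
N6 = N4 NAND N2 = True NAND True = False
N7 = N3 NAND N2 = False NAND True = True
N8 = N6 NAND N7 = False NAND True = True
N9 = N5 NAND d = True NAND True = False
N11 = N2 OR N8 OR N4 = True OR True OR True = True
N12 = N7 AND N11 = True AND True = True
N13 = NOT b = NOT True = False
N14 = N12 OR N6 = True OR False = True
N15 = N13 NAND N9 = False NAND False = True
N17 = N5 NAND N14 = True NAND True = False

N6 = False, N15 = True, N17 = False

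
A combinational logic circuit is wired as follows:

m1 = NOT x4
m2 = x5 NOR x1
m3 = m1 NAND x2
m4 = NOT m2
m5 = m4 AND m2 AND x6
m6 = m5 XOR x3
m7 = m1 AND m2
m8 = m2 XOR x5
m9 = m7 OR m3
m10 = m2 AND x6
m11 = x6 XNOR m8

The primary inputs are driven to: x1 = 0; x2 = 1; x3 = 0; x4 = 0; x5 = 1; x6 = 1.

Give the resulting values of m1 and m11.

m1 = 1; m11 = 1

m1 = NOT x4 = NOT 0 = 1
m2 = x5 NOR x1 = 1 NOR 0 = 0
m8 = m2 XOR x5 = 0 XOR 1 = 1
m11 = x6 XNOR m8 = 1 XNOR 1 = 1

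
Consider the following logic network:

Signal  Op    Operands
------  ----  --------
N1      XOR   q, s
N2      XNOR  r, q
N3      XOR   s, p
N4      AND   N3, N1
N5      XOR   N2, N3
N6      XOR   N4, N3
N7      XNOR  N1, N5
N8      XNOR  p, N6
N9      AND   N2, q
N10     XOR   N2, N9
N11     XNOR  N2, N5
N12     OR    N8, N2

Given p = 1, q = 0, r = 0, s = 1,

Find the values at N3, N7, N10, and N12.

N3 = 0  N7 = 1  N10 = 1  N12 = 1

N1 = q XOR s = 0 XOR 1 = 1
N2 = r XNOR q = 0 XNOR 0 = 1
N3 = s XOR p = 1 XOR 1 = 0
N4 = N3 AND N1 = 0 AND 1 = 0
N5 = N2 XOR N3 = 1 XOR 0 = 1
N6 = N4 XOR N3 = 0 XOR 0 = 0
N7 = N1 XNOR N5 = 1 XNOR 1 = 1
N8 = p XNOR N6 = 1 XNOR 0 = 0
N9 = N2 AND q = 1 AND 0 = 0
N10 = N2 XOR N9 = 1 XOR 0 = 1
N12 = N8 OR N2 = 0 OR 1 = 1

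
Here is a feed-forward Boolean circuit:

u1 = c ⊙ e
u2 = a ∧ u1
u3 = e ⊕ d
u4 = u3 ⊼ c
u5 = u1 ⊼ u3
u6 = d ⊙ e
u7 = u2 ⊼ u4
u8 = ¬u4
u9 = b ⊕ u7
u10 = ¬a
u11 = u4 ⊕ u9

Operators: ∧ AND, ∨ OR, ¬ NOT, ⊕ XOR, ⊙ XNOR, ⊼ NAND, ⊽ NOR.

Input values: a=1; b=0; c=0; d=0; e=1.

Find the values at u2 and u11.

u1 = c XNOR e = 0 XNOR 1 = 0
u2 = a AND u1 = 1 AND 0 = 0
u3 = e XOR d = 1 XOR 0 = 1
u4 = u3 NAND c = 1 NAND 0 = 1
u7 = u2 NAND u4 = 0 NAND 1 = 1
u9 = b XOR u7 = 0 XOR 1 = 1
u11 = u4 XOR u9 = 1 XOR 1 = 0

u2 = 0; u11 = 0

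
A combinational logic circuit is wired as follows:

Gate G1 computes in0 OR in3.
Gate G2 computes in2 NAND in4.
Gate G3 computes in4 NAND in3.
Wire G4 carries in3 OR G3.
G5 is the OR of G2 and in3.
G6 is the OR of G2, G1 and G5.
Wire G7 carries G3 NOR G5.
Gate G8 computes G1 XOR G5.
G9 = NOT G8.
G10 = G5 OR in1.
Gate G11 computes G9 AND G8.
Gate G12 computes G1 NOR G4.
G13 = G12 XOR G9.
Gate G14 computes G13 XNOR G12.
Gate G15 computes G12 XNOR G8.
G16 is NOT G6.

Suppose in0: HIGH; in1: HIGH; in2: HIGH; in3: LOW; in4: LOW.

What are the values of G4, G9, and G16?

G1 = in0 OR in3 = HIGH OR LOW = HIGH
G2 = in2 NAND in4 = HIGH NAND LOW = HIGH
G3 = in4 NAND in3 = LOW NAND LOW = HIGH
G4 = in3 OR G3 = LOW OR HIGH = HIGH
G5 = G2 OR in3 = HIGH OR LOW = HIGH
G6 = G2 OR G1 OR G5 = HIGH OR HIGH OR HIGH = HIGH
G8 = G1 XOR G5 = HIGH XOR HIGH = LOW
G9 = NOT G8 = NOT LOW = HIGH
G16 = NOT G6 = NOT HIGH = LOW

G4 = HIGH, G9 = HIGH, G16 = LOW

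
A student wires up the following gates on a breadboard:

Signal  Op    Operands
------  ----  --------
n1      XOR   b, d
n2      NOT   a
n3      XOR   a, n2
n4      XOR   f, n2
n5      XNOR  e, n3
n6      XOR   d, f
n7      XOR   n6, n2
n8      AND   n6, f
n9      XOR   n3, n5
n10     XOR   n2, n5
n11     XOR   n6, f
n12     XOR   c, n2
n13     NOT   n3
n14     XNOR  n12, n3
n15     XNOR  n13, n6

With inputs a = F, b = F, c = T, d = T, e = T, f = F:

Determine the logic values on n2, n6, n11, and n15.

n2 = NOT a = NOT F = T
n3 = a XOR n2 = F XOR T = T
n6 = d XOR f = T XOR F = T
n11 = n6 XOR f = T XOR F = T
n13 = NOT n3 = NOT T = F
n15 = n13 XNOR n6 = F XNOR T = F

n2 = T, n6 = T, n11 = T, n15 = F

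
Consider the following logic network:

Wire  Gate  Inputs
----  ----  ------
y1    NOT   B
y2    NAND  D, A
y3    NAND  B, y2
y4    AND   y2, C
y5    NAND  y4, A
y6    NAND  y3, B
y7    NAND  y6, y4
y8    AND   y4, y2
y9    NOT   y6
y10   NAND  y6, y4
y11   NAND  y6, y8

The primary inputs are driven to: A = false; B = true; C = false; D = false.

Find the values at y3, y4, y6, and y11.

y3 = false, y4 = false, y6 = true, y11 = true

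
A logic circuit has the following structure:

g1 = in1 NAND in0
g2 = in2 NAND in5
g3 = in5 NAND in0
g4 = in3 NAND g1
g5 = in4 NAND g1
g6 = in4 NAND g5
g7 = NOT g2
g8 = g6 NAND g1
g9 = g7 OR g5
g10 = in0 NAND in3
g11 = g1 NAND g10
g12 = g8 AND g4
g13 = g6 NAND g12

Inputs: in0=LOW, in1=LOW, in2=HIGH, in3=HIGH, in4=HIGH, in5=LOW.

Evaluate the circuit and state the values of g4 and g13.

g1 = in1 NAND in0 = LOW NAND LOW = HIGH
g4 = in3 NAND g1 = HIGH NAND HIGH = LOW
g5 = in4 NAND g1 = HIGH NAND HIGH = LOW
g6 = in4 NAND g5 = HIGH NAND LOW = HIGH
g8 = g6 NAND g1 = HIGH NAND HIGH = LOW
g12 = g8 AND g4 = LOW AND LOW = LOW
g13 = g6 NAND g12 = HIGH NAND LOW = HIGH

g4 = LOW; g13 = HIGH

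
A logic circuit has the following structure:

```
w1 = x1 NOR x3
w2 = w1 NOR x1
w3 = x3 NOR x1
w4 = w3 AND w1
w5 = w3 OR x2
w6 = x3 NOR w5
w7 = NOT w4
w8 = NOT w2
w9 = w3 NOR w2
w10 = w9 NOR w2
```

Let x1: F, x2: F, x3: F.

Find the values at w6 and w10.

w6 = F, w10 = T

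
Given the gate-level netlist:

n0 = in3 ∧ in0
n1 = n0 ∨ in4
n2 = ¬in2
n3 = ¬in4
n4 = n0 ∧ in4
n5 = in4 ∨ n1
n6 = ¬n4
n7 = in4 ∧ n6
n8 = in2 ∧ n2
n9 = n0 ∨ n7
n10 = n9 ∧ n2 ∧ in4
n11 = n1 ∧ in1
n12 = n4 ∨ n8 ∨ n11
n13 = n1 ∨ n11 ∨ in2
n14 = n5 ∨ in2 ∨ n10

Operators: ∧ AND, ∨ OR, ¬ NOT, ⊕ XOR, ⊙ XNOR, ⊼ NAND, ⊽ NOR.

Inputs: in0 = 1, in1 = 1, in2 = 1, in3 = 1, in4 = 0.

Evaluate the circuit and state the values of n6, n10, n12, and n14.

n6 = 1  n10 = 0  n12 = 1  n14 = 1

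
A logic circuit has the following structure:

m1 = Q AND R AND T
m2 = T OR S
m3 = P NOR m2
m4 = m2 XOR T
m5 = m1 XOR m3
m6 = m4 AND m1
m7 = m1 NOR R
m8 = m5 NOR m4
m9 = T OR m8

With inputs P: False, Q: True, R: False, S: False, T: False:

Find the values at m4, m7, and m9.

m4 = False, m7 = True, m9 = False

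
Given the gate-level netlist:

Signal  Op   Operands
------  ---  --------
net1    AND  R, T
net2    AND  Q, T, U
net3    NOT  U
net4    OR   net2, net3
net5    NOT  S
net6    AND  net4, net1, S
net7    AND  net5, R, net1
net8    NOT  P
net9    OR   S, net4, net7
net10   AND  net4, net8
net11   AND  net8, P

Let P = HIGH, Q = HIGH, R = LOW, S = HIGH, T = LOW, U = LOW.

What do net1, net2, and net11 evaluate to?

net1 = R AND T = LOW AND LOW = LOW
net2 = Q AND T AND U = HIGH AND LOW AND LOW = LOW
net8 = NOT P = NOT HIGH = LOW
net11 = net8 AND P = LOW AND HIGH = LOW

net1 = LOW, net2 = LOW, net11 = LOW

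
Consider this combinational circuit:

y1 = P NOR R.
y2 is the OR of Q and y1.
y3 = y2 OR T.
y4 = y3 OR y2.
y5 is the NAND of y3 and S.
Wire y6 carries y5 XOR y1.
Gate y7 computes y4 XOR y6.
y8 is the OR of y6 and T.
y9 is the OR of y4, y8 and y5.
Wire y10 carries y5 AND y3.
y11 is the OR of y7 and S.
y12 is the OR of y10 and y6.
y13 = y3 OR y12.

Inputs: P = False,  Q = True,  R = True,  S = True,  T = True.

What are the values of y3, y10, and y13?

y1 = P NOR R = False NOR True = False
y2 = Q OR y1 = True OR False = True
y3 = y2 OR T = True OR True = True
y5 = y3 NAND S = True NAND True = False
y6 = y5 XOR y1 = False XOR False = False
y10 = y5 AND y3 = False AND True = False
y12 = y10 OR y6 = False OR False = False
y13 = y3 OR y12 = True OR False = True

y3 = True  y10 = False  y13 = True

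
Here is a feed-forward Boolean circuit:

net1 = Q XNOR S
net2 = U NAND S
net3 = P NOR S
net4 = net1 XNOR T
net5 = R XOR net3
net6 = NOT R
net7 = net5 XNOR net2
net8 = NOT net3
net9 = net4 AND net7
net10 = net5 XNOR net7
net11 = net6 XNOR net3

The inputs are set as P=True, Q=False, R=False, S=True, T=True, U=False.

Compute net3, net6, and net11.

net3 = False, net6 = True, net11 = False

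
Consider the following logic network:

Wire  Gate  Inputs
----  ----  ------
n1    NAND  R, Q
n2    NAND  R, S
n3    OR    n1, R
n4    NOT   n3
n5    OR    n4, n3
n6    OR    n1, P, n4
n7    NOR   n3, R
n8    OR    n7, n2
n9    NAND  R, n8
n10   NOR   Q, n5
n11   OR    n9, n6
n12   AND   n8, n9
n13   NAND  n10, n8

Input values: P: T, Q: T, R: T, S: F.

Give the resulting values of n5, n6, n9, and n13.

n1 = R NAND Q = T NAND T = F
n2 = R NAND S = T NAND F = T
n3 = n1 OR R = F OR T = T
n4 = NOT n3 = NOT T = F
n5 = n4 OR n3 = F OR T = T
n6 = n1 OR P OR n4 = F OR T OR F = T
n7 = n3 NOR R = T NOR T = F
n8 = n7 OR n2 = F OR T = T
n9 = R NAND n8 = T NAND T = F
n10 = Q NOR n5 = T NOR T = F
n13 = n10 NAND n8 = F NAND T = T

n5 = T, n6 = T, n9 = F, n13 = T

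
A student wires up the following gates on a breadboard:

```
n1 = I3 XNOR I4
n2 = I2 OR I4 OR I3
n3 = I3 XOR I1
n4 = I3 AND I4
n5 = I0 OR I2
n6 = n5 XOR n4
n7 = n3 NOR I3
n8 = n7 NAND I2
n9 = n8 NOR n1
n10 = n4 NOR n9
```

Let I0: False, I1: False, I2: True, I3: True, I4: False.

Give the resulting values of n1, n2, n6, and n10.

n1 = I3 XNOR I4 = True XNOR False = False
n2 = I2 OR I4 OR I3 = True OR False OR True = True
n3 = I3 XOR I1 = True XOR False = True
n4 = I3 AND I4 = True AND False = False
n5 = I0 OR I2 = False OR True = True
n6 = n5 XOR n4 = True XOR False = True
n7 = n3 NOR I3 = True NOR True = False
n8 = n7 NAND I2 = False NAND True = True
n9 = n8 NOR n1 = True NOR False = False
n10 = n4 NOR n9 = False NOR False = True

n1 = False, n2 = True, n6 = True, n10 = True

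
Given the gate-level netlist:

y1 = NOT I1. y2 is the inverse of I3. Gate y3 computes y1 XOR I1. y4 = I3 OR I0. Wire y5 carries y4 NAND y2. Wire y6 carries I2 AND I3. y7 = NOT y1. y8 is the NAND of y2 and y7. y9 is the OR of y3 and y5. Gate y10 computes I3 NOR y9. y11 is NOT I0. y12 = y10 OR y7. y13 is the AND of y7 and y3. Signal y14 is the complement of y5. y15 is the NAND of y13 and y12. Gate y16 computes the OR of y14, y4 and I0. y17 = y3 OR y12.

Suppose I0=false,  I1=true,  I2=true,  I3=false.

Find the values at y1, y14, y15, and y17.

y1 = NOT I1 = NOT true = false
y2 = NOT I3 = NOT false = true
y3 = y1 XOR I1 = false XOR true = true
y4 = I3 OR I0 = false OR false = false
y5 = y4 NAND y2 = false NAND true = true
y7 = NOT y1 = NOT false = true
y9 = y3 OR y5 = true OR true = true
y10 = I3 NOR y9 = false NOR true = false
y12 = y10 OR y7 = false OR true = true
y13 = y7 AND y3 = true AND true = true
y14 = NOT y5 = NOT true = false
y15 = y13 NAND y12 = true NAND true = false
y17 = y3 OR y12 = true OR true = true

y1 = false, y14 = false, y15 = false, y17 = true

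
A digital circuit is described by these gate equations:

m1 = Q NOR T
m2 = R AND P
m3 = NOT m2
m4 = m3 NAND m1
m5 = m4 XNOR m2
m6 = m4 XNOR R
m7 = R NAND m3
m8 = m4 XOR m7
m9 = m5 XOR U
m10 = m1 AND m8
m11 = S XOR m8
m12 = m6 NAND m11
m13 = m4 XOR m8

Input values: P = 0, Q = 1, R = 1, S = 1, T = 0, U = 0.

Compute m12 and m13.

m1 = Q NOR T = 1 NOR 0 = 0
m2 = R AND P = 1 AND 0 = 0
m3 = NOT m2 = NOT 0 = 1
m4 = m3 NAND m1 = 1 NAND 0 = 1
m6 = m4 XNOR R = 1 XNOR 1 = 1
m7 = R NAND m3 = 1 NAND 1 = 0
m8 = m4 XOR m7 = 1 XOR 0 = 1
m11 = S XOR m8 = 1 XOR 1 = 0
m12 = m6 NAND m11 = 1 NAND 0 = 1
m13 = m4 XOR m8 = 1 XOR 1 = 0

m12 = 1  m13 = 0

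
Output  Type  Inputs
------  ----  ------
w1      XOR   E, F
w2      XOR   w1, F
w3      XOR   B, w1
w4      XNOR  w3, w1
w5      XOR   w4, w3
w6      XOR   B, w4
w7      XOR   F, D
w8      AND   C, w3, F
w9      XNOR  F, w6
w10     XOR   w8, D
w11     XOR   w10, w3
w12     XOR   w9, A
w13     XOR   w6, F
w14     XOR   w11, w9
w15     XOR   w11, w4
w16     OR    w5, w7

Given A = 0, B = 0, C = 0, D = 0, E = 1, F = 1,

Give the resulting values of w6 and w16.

w6 = 1, w16 = 1

w1 = E XOR F = 1 XOR 1 = 0
w3 = B XOR w1 = 0 XOR 0 = 0
w4 = w3 XNOR w1 = 0 XNOR 0 = 1
w5 = w4 XOR w3 = 1 XOR 0 = 1
w6 = B XOR w4 = 0 XOR 1 = 1
w7 = F XOR D = 1 XOR 0 = 1
w16 = w5 OR w7 = 1 OR 1 = 1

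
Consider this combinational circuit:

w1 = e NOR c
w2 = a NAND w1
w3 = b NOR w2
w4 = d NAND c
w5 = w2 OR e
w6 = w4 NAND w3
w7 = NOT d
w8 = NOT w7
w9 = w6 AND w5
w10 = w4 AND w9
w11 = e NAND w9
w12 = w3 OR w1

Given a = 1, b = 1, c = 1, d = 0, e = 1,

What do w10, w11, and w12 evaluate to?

w1 = e NOR c = 1 NOR 1 = 0
w2 = a NAND w1 = 1 NAND 0 = 1
w3 = b NOR w2 = 1 NOR 1 = 0
w4 = d NAND c = 0 NAND 1 = 1
w5 = w2 OR e = 1 OR 1 = 1
w6 = w4 NAND w3 = 1 NAND 0 = 1
w9 = w6 AND w5 = 1 AND 1 = 1
w10 = w4 AND w9 = 1 AND 1 = 1
w11 = e NAND w9 = 1 NAND 1 = 0
w12 = w3 OR w1 = 0 OR 0 = 0

w10 = 1  w11 = 0  w12 = 0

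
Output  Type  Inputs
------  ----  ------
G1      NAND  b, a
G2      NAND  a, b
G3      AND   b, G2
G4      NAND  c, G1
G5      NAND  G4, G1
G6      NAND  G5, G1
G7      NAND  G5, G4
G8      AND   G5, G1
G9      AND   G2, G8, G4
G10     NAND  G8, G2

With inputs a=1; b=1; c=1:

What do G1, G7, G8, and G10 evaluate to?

G1 = 0; G7 = 0; G8 = 0; G10 = 1

G1 = b NAND a = 1 NAND 1 = 0
G2 = a NAND b = 1 NAND 1 = 0
G4 = c NAND G1 = 1 NAND 0 = 1
G5 = G4 NAND G1 = 1 NAND 0 = 1
G7 = G5 NAND G4 = 1 NAND 1 = 0
G8 = G5 AND G1 = 1 AND 0 = 0
G10 = G8 NAND G2 = 0 NAND 0 = 1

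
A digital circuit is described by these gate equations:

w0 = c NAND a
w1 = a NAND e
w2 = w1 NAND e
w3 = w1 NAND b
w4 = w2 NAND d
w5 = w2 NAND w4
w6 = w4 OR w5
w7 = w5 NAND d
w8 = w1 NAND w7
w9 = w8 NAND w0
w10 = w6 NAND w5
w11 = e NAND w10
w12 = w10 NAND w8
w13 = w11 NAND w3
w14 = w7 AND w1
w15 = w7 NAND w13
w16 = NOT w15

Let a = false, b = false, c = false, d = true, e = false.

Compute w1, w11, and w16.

w1 = true, w11 = true, w16 = false

w1 = a NAND e = false NAND false = true
w2 = w1 NAND e = true NAND false = true
w3 = w1 NAND b = true NAND false = true
w4 = w2 NAND d = true NAND true = false
w5 = w2 NAND w4 = true NAND false = true
w6 = w4 OR w5 = false OR true = true
w7 = w5 NAND d = true NAND true = false
w10 = w6 NAND w5 = true NAND true = false
w11 = e NAND w10 = false NAND false = true
w13 = w11 NAND w3 = true NAND true = false
w15 = w7 NAND w13 = false NAND false = true
w16 = NOT w15 = NOT true = false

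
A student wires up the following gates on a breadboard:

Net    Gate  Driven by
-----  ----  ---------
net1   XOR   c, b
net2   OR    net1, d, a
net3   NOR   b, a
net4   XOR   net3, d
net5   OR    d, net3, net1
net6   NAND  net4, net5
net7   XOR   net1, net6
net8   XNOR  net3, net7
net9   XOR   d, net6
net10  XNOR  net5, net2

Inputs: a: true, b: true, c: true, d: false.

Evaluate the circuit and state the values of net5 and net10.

net1 = c XOR b = true XOR true = false
net2 = net1 OR d OR a = false OR false OR true = true
net3 = b NOR a = true NOR true = false
net5 = d OR net3 OR net1 = false OR false OR false = false
net10 = net5 XNOR net2 = false XNOR true = false

net5 = false, net10 = false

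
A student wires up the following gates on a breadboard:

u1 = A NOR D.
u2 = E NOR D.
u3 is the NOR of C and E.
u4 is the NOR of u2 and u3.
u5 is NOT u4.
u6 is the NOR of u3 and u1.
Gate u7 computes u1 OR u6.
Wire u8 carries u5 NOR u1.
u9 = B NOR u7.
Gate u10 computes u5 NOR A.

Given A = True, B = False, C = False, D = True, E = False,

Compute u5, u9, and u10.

u1 = A NOR D = True NOR True = False
u2 = E NOR D = False NOR True = False
u3 = C NOR E = False NOR False = True
u4 = u2 NOR u3 = False NOR True = False
u5 = NOT u4 = NOT False = True
u6 = u3 NOR u1 = True NOR False = False
u7 = u1 OR u6 = False OR False = False
u9 = B NOR u7 = False NOR False = True
u10 = u5 NOR A = True NOR True = False

u5 = True, u9 = True, u10 = False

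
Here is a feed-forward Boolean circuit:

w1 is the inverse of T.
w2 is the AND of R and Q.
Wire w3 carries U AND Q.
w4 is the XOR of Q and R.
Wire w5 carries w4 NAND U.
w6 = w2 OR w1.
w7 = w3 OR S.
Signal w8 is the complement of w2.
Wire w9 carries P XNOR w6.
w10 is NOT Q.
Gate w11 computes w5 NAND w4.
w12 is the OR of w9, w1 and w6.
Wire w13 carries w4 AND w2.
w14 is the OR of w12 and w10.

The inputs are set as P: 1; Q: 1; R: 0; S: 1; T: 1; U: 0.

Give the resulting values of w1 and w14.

w1 = 0, w14 = 0

w1 = NOT T = NOT 1 = 0
w2 = R AND Q = 0 AND 1 = 0
w6 = w2 OR w1 = 0 OR 0 = 0
w9 = P XNOR w6 = 1 XNOR 0 = 0
w10 = NOT Q = NOT 1 = 0
w12 = w9 OR w1 OR w6 = 0 OR 0 OR 0 = 0
w14 = w12 OR w10 = 0 OR 0 = 0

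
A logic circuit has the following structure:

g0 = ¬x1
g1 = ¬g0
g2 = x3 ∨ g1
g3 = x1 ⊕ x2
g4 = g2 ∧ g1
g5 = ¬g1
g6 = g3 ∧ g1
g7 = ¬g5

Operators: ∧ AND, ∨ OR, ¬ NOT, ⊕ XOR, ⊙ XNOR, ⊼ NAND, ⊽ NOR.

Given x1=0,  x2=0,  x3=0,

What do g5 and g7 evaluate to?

g5 = 1  g7 = 0

g0 = NOT x1 = NOT 0 = 1
g1 = NOT g0 = NOT 1 = 0
g5 = NOT g1 = NOT 0 = 1
g7 = NOT g5 = NOT 1 = 0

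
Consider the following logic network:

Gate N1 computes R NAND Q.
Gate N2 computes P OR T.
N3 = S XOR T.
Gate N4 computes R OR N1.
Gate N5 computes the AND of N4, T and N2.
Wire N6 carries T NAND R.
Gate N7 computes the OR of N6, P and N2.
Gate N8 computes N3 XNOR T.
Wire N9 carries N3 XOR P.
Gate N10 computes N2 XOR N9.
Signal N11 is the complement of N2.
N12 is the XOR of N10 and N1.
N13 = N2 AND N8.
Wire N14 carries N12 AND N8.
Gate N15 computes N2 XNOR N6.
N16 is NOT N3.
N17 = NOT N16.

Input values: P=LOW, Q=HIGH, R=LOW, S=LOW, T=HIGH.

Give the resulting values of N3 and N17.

N3 = HIGH  N17 = HIGH

N3 = S XOR T = LOW XOR HIGH = HIGH
N16 = NOT N3 = NOT HIGH = LOW
N17 = NOT N16 = NOT LOW = HIGH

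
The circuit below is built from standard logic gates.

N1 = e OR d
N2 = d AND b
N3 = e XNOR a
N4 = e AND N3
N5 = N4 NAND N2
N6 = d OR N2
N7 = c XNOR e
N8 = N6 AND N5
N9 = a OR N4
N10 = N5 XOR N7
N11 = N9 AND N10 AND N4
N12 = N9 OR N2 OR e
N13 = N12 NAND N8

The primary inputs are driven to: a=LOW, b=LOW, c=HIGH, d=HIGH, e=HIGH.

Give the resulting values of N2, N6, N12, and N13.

N2 = LOW; N6 = HIGH; N12 = HIGH; N13 = LOW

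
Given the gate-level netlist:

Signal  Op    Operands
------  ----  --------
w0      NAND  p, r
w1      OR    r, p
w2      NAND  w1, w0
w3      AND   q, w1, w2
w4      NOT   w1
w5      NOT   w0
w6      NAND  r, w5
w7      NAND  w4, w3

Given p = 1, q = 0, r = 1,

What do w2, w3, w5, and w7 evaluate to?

w2 = 1, w3 = 0, w5 = 1, w7 = 1

w0 = p NAND r = 1 NAND 1 = 0
w1 = r OR p = 1 OR 1 = 1
w2 = w1 NAND w0 = 1 NAND 0 = 1
w3 = q AND w1 AND w2 = 0 AND 1 AND 1 = 0
w4 = NOT w1 = NOT 1 = 0
w5 = NOT w0 = NOT 0 = 1
w7 = w4 NAND w3 = 0 NAND 0 = 1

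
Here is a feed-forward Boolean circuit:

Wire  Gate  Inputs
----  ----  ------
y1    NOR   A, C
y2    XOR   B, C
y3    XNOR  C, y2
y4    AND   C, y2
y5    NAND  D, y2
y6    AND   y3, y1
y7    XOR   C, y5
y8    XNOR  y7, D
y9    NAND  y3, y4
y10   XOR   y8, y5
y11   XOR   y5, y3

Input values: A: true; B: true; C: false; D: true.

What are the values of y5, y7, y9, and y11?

y5 = false  y7 = false  y9 = true  y11 = false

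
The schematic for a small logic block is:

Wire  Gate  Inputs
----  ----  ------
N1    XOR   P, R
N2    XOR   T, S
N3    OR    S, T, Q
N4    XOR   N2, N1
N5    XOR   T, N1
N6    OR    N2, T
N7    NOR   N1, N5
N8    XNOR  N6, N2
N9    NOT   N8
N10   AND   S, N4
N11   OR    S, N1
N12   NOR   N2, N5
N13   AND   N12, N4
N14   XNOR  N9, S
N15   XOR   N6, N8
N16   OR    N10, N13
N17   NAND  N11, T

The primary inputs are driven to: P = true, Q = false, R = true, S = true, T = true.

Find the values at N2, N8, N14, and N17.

N2 = false; N8 = false; N14 = true; N17 = false

N1 = P XOR R = true XOR true = false
N2 = T XOR S = true XOR true = false
N6 = N2 OR T = false OR true = true
N8 = N6 XNOR N2 = true XNOR false = false
N9 = NOT N8 = NOT false = true
N11 = S OR N1 = true OR false = true
N14 = N9 XNOR S = true XNOR true = true
N17 = N11 NAND T = true NAND true = false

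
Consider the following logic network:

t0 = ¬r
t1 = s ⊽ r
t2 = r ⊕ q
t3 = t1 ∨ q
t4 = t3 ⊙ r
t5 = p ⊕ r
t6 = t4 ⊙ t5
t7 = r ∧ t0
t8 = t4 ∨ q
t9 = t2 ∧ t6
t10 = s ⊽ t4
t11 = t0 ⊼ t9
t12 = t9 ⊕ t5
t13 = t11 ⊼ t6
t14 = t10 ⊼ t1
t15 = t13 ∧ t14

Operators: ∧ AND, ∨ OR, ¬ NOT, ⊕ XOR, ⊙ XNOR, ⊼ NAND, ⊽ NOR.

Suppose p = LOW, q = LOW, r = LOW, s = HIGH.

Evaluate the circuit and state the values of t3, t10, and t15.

t3 = LOW, t10 = LOW, t15 = HIGH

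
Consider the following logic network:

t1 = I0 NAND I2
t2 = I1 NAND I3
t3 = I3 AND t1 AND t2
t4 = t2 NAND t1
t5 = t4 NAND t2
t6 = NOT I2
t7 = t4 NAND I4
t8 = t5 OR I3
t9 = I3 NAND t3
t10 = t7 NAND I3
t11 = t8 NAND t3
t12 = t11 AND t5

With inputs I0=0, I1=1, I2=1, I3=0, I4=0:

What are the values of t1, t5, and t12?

t1 = I0 NAND I2 = 0 NAND 1 = 1
t2 = I1 NAND I3 = 1 NAND 0 = 1
t3 = I3 AND t1 AND t2 = 0 AND 1 AND 1 = 0
t4 = t2 NAND t1 = 1 NAND 1 = 0
t5 = t4 NAND t2 = 0 NAND 1 = 1
t8 = t5 OR I3 = 1 OR 0 = 1
t11 = t8 NAND t3 = 1 NAND 0 = 1
t12 = t11 AND t5 = 1 AND 1 = 1

t1 = 1  t5 = 1  t12 = 1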